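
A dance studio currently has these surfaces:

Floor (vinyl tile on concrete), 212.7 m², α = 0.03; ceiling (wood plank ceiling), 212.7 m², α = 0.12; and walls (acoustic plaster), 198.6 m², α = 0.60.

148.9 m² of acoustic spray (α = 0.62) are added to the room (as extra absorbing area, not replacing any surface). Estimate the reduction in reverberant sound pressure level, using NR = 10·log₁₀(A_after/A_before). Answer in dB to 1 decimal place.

Total absorption A_before = 212.7·0.03 + 212.7·0.12 + 198.6·0.60
  = 6.381 + 25.524 + 119.160 = 151.065 m² sabins.
Treatment contributes 148.9·0.62 = 92.318 sabins.
New total A_after = 243.383 sabins.
Reduction = 10 log₁₀(A_after/A_before) = 10 log₁₀(1.6111) = 2.1 dB.

2.1 dB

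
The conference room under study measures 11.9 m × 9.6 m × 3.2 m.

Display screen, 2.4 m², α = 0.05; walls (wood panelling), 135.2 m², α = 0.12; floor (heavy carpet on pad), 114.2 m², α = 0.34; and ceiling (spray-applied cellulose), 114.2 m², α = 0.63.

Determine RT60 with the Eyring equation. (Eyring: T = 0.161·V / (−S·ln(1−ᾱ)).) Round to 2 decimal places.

Total surface area S = 2.4 + 135.2 + 114.2 + 114.2 = 366.0 m².
Σ(Sᵢαᵢ) = 2.4·0.05 + 135.2·0.12 + 114.2·0.34 + 114.2·0.63 = 127.118.
Mean coefficient ᾱ = A/S = 0.3473.
Eyring denominator: −S ln(1−ᾱ) = 156.149.
V = 11.9 × 9.6 × 3.2 = 365.568 m³.
RT60 = 0.161 × 365.568 / 156.149 = 0.38 s.

0.38 s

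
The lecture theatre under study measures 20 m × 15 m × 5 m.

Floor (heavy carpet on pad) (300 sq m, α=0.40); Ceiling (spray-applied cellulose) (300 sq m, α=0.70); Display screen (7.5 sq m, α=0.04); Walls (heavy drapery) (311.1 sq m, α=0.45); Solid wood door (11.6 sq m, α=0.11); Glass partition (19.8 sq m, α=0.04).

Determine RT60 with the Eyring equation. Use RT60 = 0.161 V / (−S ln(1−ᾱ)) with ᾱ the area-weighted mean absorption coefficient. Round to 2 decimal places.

0.37 seconds

S = Σ Sᵢ = 950.0 sq m.
Σ(Sᵢαᵢ) = 300·0.40 + 300·0.70 + 7.5·0.04 + 311.1·0.45 + 11.6·0.11 + 19.8·0.04 = 472.363.
ᾱ = 472.363 / 950.0 = 0.4972.
Eyring denominator: −S ln(1−ᾱ) = 653.185.
V = 20 × 15 × 5 = 1500 m³.
T = 0.161·V/[−S·ln(1−ᾱ)] = 0.161·1500/653.185 = 0.37 s.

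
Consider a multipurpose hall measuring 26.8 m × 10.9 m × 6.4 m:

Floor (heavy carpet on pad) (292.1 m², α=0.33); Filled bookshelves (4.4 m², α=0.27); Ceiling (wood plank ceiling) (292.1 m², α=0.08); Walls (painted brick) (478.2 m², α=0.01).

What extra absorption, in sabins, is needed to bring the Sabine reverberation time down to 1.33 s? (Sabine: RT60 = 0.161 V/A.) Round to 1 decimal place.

Equivalent absorption area: A₁ = 292.1×0.33 + 4.4×0.27 + 292.1×0.08 + 478.2×0.01 = 125.731 m².
Target A₂ = 0.161·1869.568/1.33 = 226.316 sabins (V = 1869.568 m³).
Shortfall: 226.316 − 125.731 = 100.6 sabins.

100.6 sabins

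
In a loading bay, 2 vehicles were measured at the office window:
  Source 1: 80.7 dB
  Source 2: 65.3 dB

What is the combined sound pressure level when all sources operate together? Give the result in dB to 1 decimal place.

Σ 10^(Lᵢ/10) = 1.209e+08.
L_total = 10·log₁₀(1.209e+08) = 80.8 dB.

80.8 dB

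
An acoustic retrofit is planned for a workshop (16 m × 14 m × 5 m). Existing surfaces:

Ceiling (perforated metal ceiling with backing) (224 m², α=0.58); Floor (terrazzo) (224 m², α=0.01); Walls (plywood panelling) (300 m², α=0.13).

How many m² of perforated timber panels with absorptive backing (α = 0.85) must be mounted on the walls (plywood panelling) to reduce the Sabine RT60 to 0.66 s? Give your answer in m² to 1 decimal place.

A₁ = Σ Sᵢαᵢ = 224·0.58 + 224·0.01 + 300·0.13 = 171.160 sabins.
V = 1120 m³. Target absorption A₂ = 0.161 × 1120 / 0.66 = 273.212 sabins.
ΔA needed = 273.212 − 171.160 = 102.052 sabins.
Each m² of panel replacing the walls (plywood panelling) adds (0.85 − 0.13) = 0.72 sabins.
Panel area = 102.052 / 0.72 = 141.7 m².

141.7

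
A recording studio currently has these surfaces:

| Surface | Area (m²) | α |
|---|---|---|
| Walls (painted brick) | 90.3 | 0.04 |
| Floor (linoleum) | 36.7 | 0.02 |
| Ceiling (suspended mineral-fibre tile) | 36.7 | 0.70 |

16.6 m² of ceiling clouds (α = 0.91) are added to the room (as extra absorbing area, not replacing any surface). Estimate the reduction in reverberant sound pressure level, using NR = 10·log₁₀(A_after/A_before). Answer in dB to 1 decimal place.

A_before = Σ Sᵢαᵢ = 90.3×0.04 + 36.7×0.02 + 36.7×0.70 = 30.036 sabins.
Added absorption = 16.6 × 0.91 = 15.106 sabins.
New total A_after = 45.142 sabins.
Reduction = 10 log₁₀(A_after/A_before) = 10 log₁₀(1.5029) = 1.8 dB.

1.8 dB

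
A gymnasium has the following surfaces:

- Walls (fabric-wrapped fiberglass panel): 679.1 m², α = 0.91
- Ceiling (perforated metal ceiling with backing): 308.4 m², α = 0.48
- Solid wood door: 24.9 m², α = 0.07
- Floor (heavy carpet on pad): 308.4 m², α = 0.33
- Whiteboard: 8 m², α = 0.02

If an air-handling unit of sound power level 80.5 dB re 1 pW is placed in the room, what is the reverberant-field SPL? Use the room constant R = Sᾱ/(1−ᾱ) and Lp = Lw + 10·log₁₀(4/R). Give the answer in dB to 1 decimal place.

52.5 dB

Σ(Sᵢαᵢ) = 679.1×0.91 + 308.4×0.48 + 24.9×0.07 + 308.4×0.33 + 8×0.02 = 869.688; total area S = 1328.8 m².
ᾱ = 0.6545, so room constant R = A/(1−ᾱ) = 2517.187 m².
Lp = Lw + 10 log₁₀(4/R) = 80.5 -27.99 = 52.5 dB.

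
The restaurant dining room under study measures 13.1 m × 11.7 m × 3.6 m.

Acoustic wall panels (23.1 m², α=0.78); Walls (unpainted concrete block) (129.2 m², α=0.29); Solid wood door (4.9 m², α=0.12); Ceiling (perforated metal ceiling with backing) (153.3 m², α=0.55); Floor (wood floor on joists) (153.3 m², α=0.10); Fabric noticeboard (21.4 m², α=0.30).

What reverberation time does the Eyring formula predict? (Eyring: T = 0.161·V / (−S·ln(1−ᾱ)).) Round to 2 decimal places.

Total surface area S = 23.1 + 129.2 + 4.9 + 153.3 + 153.3 + 21.4 = 485.2 m².
Absorption A = 23.1·0.78 + 129.2·0.29 + 4.9·0.12 + 153.3·0.55 + 153.3·0.10 + 21.4·0.30 = 162.139 sabins.
Mean coefficient ᾱ = A/S = 0.3342.
Eyring denominator: −S ln(1−ᾱ) = 197.363.
V = 13.1 × 11.7 × 3.6 = 551.772 m³.
T = 0.161·V/[−S·ln(1−ᾱ)] = 0.161·551.772/197.363 = 0.45 s.

0.45 sec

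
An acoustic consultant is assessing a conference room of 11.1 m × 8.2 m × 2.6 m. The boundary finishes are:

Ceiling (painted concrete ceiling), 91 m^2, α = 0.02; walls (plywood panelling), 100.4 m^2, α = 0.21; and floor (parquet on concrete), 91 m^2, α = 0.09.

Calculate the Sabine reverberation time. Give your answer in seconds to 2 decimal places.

1.23 s

Summing Sᵢαᵢ: 1.820 + 21.084 + 8.190 → A = 31.094 sabins.
Volume V = 11.1 × 8.2 × 2.6 = 236.652 m³.
T = 0.161 V/A = 0.161·236.652/31.094 = 1.23 s.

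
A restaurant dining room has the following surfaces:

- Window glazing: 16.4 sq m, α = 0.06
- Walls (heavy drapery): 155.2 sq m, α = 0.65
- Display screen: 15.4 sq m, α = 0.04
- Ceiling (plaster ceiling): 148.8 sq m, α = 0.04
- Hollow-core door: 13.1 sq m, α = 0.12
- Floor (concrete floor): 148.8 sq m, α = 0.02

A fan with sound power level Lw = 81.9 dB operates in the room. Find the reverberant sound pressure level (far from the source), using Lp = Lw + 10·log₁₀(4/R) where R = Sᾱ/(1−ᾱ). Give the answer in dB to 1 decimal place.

A = 112.980 sabins; S = 497.7 sq m.
ᾱ = 0.2270, so room constant R = A/(1−ᾱ) = 146.158 sq m.
Lp = 81.9 + 10·log₁₀(4/146.158) = 81.9 + (-15.63) = 66.3 dB.

66.3 dB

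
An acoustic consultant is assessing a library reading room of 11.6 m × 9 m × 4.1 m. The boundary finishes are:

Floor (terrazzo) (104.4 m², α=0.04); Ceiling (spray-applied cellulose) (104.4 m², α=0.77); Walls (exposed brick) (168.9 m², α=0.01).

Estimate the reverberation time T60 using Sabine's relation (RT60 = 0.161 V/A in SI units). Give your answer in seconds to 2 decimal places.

A = Σ Sᵢαᵢ = 104.4*0.04 + 104.4*0.77 + 168.9*0.01 = 86.253 sabins.
Volume V = 11.6 × 9 × 4.1 = 428.04 m³.
Sabine: RT60 = 0.161 × 428.04 / 86.253 = 0.80 s.

0.80 s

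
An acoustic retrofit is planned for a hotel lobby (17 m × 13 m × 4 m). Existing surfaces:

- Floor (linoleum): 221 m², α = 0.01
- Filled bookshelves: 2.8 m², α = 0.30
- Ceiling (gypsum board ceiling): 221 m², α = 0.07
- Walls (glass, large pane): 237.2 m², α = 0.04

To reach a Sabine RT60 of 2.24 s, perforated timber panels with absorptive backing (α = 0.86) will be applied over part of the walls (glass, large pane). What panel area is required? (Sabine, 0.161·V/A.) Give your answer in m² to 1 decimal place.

Total absorption A₁ = 221·0.01 + 2.8·0.30 + 221·0.07 + 237.2·0.04
  = 2.210 + 0.840 + 15.470 + 9.488 = 28.008 m² sabins.
V = 884 m³. Target absorption A₂ = 0.161 × 884 / 2.24 = 63.538 sabins.
ΔA needed = 63.538 − 28.008 = 35.529 sabins.
Each m² of panel replacing the walls (glass, large pane) adds (0.86 − 0.04) = 0.82 sabins.
Panel area = 35.529 / 0.82 = 43.3 m².

43.3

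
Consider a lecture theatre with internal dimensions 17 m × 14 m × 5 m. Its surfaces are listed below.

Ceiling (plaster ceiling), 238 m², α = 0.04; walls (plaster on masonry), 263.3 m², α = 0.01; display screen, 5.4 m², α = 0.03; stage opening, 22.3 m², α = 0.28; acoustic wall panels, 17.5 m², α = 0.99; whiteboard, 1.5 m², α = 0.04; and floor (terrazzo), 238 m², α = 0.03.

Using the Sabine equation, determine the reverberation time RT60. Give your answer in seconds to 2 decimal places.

Summing Sᵢαᵢ: 9.520 + 2.633 + 0.162 + 6.244 + 17.325 + 0.060 + 7.140 → A = 43.084 sabins.
V = 17·14·5 = 1190 m³.
Sabine: RT60 = 0.161 × 1190 / 43.084 = 4.45 s.

4.45 s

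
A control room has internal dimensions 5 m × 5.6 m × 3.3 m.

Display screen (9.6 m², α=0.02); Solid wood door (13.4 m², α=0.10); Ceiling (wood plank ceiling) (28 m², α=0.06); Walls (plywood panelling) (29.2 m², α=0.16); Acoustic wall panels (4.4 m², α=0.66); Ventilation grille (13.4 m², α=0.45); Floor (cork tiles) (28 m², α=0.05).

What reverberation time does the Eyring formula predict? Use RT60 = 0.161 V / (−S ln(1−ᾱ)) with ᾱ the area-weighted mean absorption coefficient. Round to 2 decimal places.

0.76 sec

S = Σ Sᵢ = 126.0 m².
Absorption A = 9.6·0.02 + 13.4·0.10 + 28·0.06 + 29.2·0.16 + 4.4·0.66 + 13.4·0.45 + 28·0.05 = 18.218 sabins.
ᾱ = 18.218 / 126.0 = 0.1446.
−S·ln(1−ᾱ) = −126.0 × ln(1 − 0.1446) = 19.679.
V = 5 × 5.6 × 3.3 = 92.4 m³.
T = 0.161·V/[−S·ln(1−ᾱ)] = 0.161·92.4/19.679 = 0.76 s.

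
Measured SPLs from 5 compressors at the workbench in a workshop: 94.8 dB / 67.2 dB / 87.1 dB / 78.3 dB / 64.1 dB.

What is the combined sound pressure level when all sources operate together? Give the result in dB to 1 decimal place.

95.6 dB

Converting to relative power and adding: 10^(94.8/10) + 10^(67.2/10) + 10^(87.1/10) + 10^(78.3/10) + 10^(64.1/10) = 3.608e+09.
Combined level = 10 log₁₀(3.608e+09) = 95.6 dB.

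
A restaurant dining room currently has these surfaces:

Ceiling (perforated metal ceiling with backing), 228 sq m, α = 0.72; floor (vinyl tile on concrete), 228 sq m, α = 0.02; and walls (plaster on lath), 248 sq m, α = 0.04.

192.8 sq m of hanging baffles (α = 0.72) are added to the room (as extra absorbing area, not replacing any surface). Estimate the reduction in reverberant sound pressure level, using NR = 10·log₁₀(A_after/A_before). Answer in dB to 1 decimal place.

A_before = Σ Sᵢαᵢ = 228*0.72 + 228*0.02 + 248*0.04 = 178.640 sabins.
Treatment contributes 192.8·0.72 = 138.816 sabins.
A_after = 178.640 + 138.816 = 317.456 sabins.
NR = 10·log₁₀(317.456/178.640) = 2.5 dB.

2.5 dB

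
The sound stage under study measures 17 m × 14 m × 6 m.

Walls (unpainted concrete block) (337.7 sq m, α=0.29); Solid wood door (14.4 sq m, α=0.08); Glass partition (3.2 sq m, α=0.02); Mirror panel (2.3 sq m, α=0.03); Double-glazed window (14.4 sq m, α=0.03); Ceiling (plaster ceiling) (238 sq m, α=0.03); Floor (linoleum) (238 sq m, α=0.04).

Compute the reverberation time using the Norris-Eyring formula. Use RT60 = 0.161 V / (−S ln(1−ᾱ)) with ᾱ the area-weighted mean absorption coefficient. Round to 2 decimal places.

Total surface area S = 337.7 + 14.4 + 3.2 + 2.3 + 14.4 + 238 + 238 = 848.0 sq m.
Absorption A = 337.7×0.29 + 14.4×0.08 + 3.2×0.02 + 2.3×0.03 + 14.4×0.03 + 238×0.03 + 238×0.04 = 116.310 sabins.
Mean coefficient ᾱ = A/S = 0.1372.
−S·ln(1−ᾱ) = −848.0 × ln(1 − 0.1372) = 125.141.
V = 17 × 14 × 6 = 1428 m³.
T = 0.161·V/[−S·ln(1−ᾱ)] = 0.161·1428/125.141 = 1.84 s.

1.84 seconds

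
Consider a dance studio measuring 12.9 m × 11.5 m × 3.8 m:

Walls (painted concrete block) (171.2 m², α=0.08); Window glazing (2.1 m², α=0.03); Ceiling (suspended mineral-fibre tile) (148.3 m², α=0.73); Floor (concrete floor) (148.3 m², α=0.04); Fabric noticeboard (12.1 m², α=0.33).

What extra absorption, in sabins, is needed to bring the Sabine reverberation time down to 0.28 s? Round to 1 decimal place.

Equivalent absorption area: A₁ = 171.2·0.08 + 2.1·0.03 + 148.3·0.73 + 148.3·0.04 + 12.1·0.33 = 131.943 m².
For T = 0.28 s, need A₂ = 0.161·V/T = 0.161·563.73/0.28 = 324.145 sabins.
Shortfall: 324.145 − 131.943 = 192.2 sabins.

192.2 sabins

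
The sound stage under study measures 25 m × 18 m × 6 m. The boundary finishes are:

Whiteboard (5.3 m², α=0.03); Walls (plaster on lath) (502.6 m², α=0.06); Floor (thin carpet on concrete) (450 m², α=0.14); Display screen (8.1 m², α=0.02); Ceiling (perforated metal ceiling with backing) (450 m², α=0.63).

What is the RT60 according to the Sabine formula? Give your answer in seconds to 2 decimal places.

1.15 s

Total absorption A = 5.3×0.03 + 502.6×0.06 + 450×0.14 + 8.1×0.02 + 450×0.63
  = 0.159 + 30.156 + 63.000 + 0.162 + 283.500 = 376.977 m² sabins.
Volume V = 25 × 18 × 6 = 2700 m³.
T = 0.161 V/A = 0.161·2700/376.977 = 1.15 s.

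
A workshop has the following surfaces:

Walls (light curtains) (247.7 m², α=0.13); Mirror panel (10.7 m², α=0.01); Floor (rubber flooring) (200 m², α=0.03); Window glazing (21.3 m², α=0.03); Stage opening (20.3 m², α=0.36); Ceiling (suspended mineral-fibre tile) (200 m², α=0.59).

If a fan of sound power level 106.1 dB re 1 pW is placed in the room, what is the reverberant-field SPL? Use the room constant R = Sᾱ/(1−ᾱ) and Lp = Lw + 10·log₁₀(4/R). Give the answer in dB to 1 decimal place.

A = 164.255 sabins; S = 700.0 m².
ᾱ = 0.2346, so room constant R = A/(1−ᾱ) = 214.600 m².
Lp = Lw + 10 log₁₀(4/R) = 106.1 -17.30 = 88.8 dB.

88.8 dB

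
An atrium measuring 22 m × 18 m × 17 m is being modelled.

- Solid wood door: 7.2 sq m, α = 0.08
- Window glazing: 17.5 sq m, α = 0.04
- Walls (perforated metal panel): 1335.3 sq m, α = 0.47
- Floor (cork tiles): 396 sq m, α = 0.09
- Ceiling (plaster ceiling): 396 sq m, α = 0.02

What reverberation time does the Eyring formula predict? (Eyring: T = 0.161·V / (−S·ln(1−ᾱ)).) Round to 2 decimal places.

1.34 sec

S = Σ Sᵢ = 2152.0 sq m.
Absorption A = 7.2×0.08 + 17.5×0.04 + 1335.3×0.47 + 396×0.09 + 396×0.02 = 672.427 sabins.
Mean coefficient ᾱ = A/S = 0.3125.
Eyring denominator: −S ln(1−ᾱ) = 806.340.
V = 22 × 18 × 17 = 6732 m³.
RT60 = 0.161 × 6732 / 806.340 = 1.34 s.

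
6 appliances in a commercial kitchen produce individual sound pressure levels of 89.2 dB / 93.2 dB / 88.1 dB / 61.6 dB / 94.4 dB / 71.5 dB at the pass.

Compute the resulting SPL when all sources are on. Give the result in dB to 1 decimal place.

98.0 dB

Converting to relative power and adding: 10^(89.2/10) + 10^(93.2/10) + 10^(88.1/10) + 10^(61.6/10) + 10^(94.4/10) + 10^(71.5/10) = 6.337e+09.
Combined level = 10 log₁₀(6.337e+09) = 98.0 dB.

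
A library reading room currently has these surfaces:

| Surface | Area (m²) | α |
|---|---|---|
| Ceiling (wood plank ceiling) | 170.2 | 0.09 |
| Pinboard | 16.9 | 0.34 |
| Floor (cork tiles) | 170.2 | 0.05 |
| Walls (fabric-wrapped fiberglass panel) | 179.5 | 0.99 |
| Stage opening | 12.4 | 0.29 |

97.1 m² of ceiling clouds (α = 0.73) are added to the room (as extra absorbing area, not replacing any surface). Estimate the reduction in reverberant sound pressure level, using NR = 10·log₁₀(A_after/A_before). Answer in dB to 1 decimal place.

Total absorption A_before = 170.2*0.09 + 16.9*0.34 + 170.2*0.05 + 179.5*0.99 + 12.4*0.29
  = 15.318 + 5.746 + 8.510 + 177.705 + 3.596 = 210.875 m² sabins.
Treatment contributes 97.1·0.73 = 70.883 sabins.
A_after = 210.875 + 70.883 = 281.758 sabins.
NR = 10·log₁₀(281.758/210.875) = 1.3 dB.

1.3 dB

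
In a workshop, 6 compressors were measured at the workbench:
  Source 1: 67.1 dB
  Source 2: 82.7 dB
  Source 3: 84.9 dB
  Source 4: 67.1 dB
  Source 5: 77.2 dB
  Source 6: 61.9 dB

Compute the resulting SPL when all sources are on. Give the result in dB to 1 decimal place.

Σ 10^(Lᵢ/10) = 5.595e+08.
L_total = 10·log₁₀(5.595e+08) = 87.5 dB.

87.5 dB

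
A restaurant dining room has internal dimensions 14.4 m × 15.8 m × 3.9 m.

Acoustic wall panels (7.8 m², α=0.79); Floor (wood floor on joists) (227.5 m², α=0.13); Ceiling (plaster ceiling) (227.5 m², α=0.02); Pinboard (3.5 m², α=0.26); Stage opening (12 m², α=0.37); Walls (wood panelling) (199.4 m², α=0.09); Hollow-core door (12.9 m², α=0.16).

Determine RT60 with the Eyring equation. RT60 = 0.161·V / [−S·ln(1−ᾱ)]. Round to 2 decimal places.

2.07 s

Total surface area S = 7.8 + 227.5 + 227.5 + 3.5 + 12 + 199.4 + 12.9 = 690.6 m².
Σ(Sᵢαᵢ) = 7.8×0.79 + 227.5×0.13 + 227.5×0.02 + 3.5×0.26 + 12×0.37 + 199.4×0.09 + 12.9×0.16 = 65.647.
Mean coefficient ᾱ = A/S = 0.0951.
−S·ln(1−ᾱ) = −690.6 × ln(1 − 0.0951) = 69.012.
V = 14.4 × 15.8 × 3.9 = 887.328 m³.
T = 0.161·V/[−S·ln(1−ᾱ)] = 0.161·887.328/69.012 = 2.07 s.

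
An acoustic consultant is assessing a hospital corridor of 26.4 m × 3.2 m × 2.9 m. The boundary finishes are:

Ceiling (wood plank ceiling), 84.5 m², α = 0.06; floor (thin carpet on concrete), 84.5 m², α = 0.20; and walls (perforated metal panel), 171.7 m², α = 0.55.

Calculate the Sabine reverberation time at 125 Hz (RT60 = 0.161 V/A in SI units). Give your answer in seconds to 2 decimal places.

0.34 seconds

Equivalent absorption area: A = 84.5×0.06 + 84.5×0.20 + 171.7×0.55 = 116.405 m².
Volume V = 26.4 × 3.2 × 2.9 = 244.992 m³.
RT60 = 0.161 · V / A = 0.161 × 244.992 / 116.405 = 0.34 s.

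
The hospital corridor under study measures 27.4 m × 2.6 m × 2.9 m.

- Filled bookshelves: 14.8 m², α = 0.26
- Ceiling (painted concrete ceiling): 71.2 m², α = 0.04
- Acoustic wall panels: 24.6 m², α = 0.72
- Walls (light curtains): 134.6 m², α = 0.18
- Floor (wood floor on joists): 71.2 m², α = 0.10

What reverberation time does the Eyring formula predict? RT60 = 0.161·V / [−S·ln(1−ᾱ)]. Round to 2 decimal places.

0.54 s

S = Σ Sᵢ = 316.4 m².
Σ(Sᵢαᵢ) = 14.8×0.26 + 71.2×0.04 + 24.6×0.72 + 134.6×0.18 + 71.2×0.10 = 55.756.
Mean coefficient ᾱ = A/S = 0.1762.
−S·ln(1−ᾱ) = −316.4 × ln(1 − 0.1762) = 61.327.
V = 27.4 × 2.6 × 2.9 = 206.596 m³.
RT60 = 0.161 × 206.596 / 61.327 = 0.54 s.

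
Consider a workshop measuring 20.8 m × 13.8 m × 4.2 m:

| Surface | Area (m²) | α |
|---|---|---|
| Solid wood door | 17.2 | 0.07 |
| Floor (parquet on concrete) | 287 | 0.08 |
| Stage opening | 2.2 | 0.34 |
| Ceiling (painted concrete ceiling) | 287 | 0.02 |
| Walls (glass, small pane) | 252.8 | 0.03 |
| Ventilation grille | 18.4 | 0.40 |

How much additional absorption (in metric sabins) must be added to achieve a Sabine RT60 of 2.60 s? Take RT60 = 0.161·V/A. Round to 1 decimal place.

A₁ = Σ Sᵢαᵢ = 17.2*0.07 + 287*0.08 + 2.2*0.34 + 287*0.02 + 252.8*0.03 + 18.4*0.40 = 45.596 sabins.
For T = 2.60 s, need A₂ = 0.161·V/T = 0.161·1205.568/2.60 = 74.652 sabins.
Additional absorption ΔA = 74.652 − 45.596 = 29.1 sabins.

29.1 sabins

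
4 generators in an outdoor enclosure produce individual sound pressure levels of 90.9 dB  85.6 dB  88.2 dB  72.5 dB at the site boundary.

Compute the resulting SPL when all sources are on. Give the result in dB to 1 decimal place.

93.6 dB

Sum in the linear (power) domain: Σ 10^(Lᵢ/10) = 10^(90.9/10) + 10^(85.6/10) + 10^(88.2/10) + 10^(72.5/10) = 2.272e+09.
L_total = 10·log₁₀(2.272e+09) = 93.6 dB.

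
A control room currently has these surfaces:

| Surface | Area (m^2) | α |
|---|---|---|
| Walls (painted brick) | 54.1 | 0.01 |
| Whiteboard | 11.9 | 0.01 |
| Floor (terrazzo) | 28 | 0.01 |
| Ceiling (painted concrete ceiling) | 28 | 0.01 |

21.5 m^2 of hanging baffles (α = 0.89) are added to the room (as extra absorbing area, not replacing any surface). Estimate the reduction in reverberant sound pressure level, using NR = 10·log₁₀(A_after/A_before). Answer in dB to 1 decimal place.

Summing Sᵢαᵢ: 0.541 + 0.119 + 0.280 + 0.280 → A_before = 1.220 sabins.
Added absorption = 21.5 × 0.89 = 19.135 sabins.
New total A_after = 20.355 sabins.
NR = 10·log₁₀(20.355/1.220) = 12.2 dB.

12.2 dB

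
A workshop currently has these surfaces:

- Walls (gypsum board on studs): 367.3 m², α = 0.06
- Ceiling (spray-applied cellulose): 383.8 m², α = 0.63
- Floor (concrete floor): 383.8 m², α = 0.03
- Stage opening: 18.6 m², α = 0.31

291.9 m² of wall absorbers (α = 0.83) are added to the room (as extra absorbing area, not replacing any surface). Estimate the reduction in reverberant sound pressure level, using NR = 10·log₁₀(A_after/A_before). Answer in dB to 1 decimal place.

Equivalent absorption area: A_before = 367.3·0.06 + 383.8·0.63 + 383.8·0.03 + 18.6·0.31 = 281.112 m².
Added absorption = 291.9 × 0.83 = 242.277 sabins.
New total A_after = 523.389 sabins.
NR = 10·log₁₀(523.389/281.112) = 2.7 dB.

2.7 dB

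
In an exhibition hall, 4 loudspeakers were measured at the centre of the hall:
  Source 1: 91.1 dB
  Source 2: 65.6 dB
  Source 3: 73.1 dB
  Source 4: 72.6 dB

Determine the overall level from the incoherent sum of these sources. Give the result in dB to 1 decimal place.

Sum in the linear (power) domain: Σ 10^(Lᵢ/10) = 10^(91.1/10) + 10^(65.6/10) + 10^(73.1/10) + 10^(72.6/10) = 1.33e+09.
Combined level = 10 log₁₀(1.33e+09) = 91.2 dB.

91.2 dB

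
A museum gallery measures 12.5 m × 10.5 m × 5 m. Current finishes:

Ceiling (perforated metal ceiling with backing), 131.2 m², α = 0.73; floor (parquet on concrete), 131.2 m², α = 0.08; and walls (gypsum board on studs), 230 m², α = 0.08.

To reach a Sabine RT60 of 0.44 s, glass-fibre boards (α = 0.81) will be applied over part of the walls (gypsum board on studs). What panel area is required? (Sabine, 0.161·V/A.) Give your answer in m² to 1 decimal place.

Summing Sᵢαᵢ: 95.776 + 10.496 + 18.400 → A₁ = 124.672 sabins.
Required A₂ = 0.161·656.25/0.44 = 240.128 sabins.
Absorption to add: 240.128 − 124.672 = 115.456 sabins.
Net gain per m²: Δα = 0.81 − 0.08 = 0.73.
Panel area = 115.456 / 0.73 = 158.2 m².

158.2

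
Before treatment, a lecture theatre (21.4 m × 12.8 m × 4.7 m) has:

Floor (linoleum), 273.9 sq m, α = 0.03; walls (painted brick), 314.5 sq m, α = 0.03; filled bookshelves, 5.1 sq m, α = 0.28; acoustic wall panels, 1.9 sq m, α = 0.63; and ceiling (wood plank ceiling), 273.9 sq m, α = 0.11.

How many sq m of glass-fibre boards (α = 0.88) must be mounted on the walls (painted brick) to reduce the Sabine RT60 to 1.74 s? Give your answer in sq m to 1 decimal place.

A₁ = Σ Sᵢαᵢ = 273.9×0.03 + 314.5×0.03 + 5.1×0.28 + 1.9×0.63 + 273.9×0.11 = 50.406 sabins.
V = 1287.424 m³. Target absorption A₂ = 0.161 × 1287.424 / 1.74 = 119.124 sabins.
Absorption to add: 119.124 − 50.406 = 68.718 sabins.
Net gain per sq m: Δα = 0.88 − 0.03 = 0.85.
Panel area = 68.718 / 0.85 = 80.8 sq m.

80.8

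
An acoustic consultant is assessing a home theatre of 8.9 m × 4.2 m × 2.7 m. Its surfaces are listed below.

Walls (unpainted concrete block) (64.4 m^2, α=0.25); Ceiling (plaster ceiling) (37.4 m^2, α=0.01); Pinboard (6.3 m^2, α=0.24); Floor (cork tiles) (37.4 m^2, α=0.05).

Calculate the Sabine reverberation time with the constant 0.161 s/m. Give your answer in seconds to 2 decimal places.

0.82 sec

A = Σ Sᵢαᵢ = 64.4·0.25 + 37.4·0.01 + 6.3·0.24 + 37.4·0.05 = 19.856 sabins.
V = 8.9·4.2·2.7 = 100.926 m³.
RT60 = 0.161 · V / A = 0.161 × 100.926 / 19.856 = 0.82 s.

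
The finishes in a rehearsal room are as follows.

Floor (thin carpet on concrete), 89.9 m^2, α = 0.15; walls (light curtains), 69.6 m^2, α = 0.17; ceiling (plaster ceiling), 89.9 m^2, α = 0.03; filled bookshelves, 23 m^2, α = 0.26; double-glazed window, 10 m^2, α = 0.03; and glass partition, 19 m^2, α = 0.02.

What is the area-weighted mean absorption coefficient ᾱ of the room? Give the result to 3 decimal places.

S = Σ Sᵢ = 89.9 + 69.6 + 89.9 + 23 + 10 + 19 = 301.4 m^2.
Weighted sum Σ Sα = 34.674.
ᾱ = 34.674 / 301.4 = 0.115.

0.115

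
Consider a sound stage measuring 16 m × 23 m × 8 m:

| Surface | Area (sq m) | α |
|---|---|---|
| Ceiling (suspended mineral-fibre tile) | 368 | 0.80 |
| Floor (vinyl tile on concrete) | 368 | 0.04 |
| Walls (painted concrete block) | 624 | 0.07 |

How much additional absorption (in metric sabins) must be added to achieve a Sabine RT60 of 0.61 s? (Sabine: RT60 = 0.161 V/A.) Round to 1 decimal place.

424.2 sabins

Equivalent absorption area: A₁ = 368×0.80 + 368×0.04 + 624×0.07 = 352.800 sq m.
V = 2944 m³. Required absorption A₂ = 0.161 × 2944 / 0.61 = 777.023 sabins.
Shortfall: 777.023 − 352.800 = 424.2 sabins.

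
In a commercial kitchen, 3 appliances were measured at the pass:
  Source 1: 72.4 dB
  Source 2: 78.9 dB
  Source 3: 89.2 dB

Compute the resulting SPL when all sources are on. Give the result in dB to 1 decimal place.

Converting to relative power and adding: 10^(72.4/10) + 10^(78.9/10) + 10^(89.2/10) = 9.268e+08.
Back to dB: 10·log₁₀ Σ = 89.7 dB.

89.7 dB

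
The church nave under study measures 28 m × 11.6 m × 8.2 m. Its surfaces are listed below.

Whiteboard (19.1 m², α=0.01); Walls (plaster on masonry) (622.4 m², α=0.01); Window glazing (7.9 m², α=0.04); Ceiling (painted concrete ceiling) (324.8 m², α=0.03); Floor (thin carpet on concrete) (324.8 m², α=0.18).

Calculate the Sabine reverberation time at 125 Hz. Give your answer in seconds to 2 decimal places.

Equivalent absorption area: A = 19.1×0.01 + 622.4×0.01 + 7.9×0.04 + 324.8×0.03 + 324.8×0.18 = 74.939 m².
Volume V = 28 × 11.6 × 8.2 = 2663.36 m³.
RT60 = 0.161 · V / A = 0.161 × 2663.36 / 74.939 = 5.72 s.

5.72 s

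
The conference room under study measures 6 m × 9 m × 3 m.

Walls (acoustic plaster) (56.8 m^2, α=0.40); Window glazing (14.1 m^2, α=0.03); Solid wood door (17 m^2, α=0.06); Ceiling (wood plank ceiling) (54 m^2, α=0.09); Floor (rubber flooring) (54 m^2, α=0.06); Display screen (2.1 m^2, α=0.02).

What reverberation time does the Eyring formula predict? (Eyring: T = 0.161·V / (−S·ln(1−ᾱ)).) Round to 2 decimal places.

0.74 s

Total surface area S = 56.8 + 14.1 + 17 + 54 + 54 + 2.1 = 198.0 m^2.
Absorption A = 56.8×0.40 + 14.1×0.03 + 17×0.06 + 54×0.09 + 54×0.06 + 2.1×0.02 = 32.305 sabins.
Mean coefficient ᾱ = A/S = 0.1632.
−S·ln(1−ᾱ) = −198.0 × ln(1 − 0.1632) = 35.278.
V = 6 × 9 × 3 = 162 m³.
RT60 = 0.161 × 162 / 35.278 = 0.74 s.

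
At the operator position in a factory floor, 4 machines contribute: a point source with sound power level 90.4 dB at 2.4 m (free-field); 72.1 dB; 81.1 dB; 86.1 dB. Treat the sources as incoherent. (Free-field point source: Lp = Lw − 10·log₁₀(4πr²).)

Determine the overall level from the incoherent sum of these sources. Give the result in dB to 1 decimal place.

Source at 2.4 m: Lp = 90.4 − 10·log₁₀(4π·2.4²) = 90.4 − 10·log₁₀(72.382) = 71.8 dB.
Σ 10^(Lᵢ/10) = 5.676e+08.
Combined level = 10 log₁₀(5.676e+08) = 87.5 dB.

87.5 dB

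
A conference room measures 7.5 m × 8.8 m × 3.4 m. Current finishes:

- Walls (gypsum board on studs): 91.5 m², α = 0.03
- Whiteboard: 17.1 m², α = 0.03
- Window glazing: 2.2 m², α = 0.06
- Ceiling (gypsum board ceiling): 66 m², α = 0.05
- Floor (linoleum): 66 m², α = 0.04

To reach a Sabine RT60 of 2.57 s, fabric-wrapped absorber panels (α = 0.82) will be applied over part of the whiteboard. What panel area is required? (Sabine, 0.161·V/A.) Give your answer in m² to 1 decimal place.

Equivalent absorption area: A₁ = 91.5*0.03 + 17.1*0.03 + 2.2*0.06 + 66*0.05 + 66*0.04 = 9.330 m².
V = 224.4 m³. Target absorption A₂ = 0.161 × 224.4 / 2.57 = 14.058 sabins.
Absorption to add: 14.058 − 9.330 = 4.728 sabins.
Each m² of panel replacing the whiteboard adds (0.82 − 0.03) = 0.79 sabins.
Panel area = 4.728 / 0.79 = 6.0 m².

6.0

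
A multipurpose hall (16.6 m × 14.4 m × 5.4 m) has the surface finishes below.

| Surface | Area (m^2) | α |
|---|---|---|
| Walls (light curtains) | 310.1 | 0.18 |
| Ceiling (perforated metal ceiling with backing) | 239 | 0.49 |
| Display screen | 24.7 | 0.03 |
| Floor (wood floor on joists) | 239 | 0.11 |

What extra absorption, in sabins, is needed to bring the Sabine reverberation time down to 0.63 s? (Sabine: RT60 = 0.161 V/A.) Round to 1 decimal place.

A₁ = Σ Sᵢαᵢ = 310.1*0.18 + 239*0.49 + 24.7*0.03 + 239*0.11 = 199.959 sabins.
V = 1290.816 m³. Required absorption A₂ = 0.161 × 1290.816 / 0.63 = 329.875 sabins.
Shortfall: 329.875 − 199.959 = 129.9 sabins.

129.9 sabins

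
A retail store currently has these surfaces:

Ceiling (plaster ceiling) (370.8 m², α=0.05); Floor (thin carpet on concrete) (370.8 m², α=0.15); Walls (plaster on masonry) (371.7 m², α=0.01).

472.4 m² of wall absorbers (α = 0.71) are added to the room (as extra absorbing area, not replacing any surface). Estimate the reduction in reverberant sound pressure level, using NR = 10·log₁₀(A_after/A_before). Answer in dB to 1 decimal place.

Total absorption A_before = 370.8·0.05 + 370.8·0.15 + 371.7·0.01
  = 18.540 + 55.620 + 3.717 = 77.877 m² sabins.
Added absorption = 472.4 × 0.71 = 335.404 sabins.
New total A_after = 413.281 sabins.
Reduction = 10 log₁₀(A_after/A_before) = 10 log₁₀(5.3068) = 7.2 dB.

7.2 dB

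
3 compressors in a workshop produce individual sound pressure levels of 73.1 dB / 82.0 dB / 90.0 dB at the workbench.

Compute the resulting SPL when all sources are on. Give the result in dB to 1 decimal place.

90.7 dB

Converting to relative power and adding: 10^(73.1/10) + 10^(82.0/10) + 10^(90.0/10) = 1.179e+09.
L_total = 10·log₁₀(1.179e+09) = 90.7 dB.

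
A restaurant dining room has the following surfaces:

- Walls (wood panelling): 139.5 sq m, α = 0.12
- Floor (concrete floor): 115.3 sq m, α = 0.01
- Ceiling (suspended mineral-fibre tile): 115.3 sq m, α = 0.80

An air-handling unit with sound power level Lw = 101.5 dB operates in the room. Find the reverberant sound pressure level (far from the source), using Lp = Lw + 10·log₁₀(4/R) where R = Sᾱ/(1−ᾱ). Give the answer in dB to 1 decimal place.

85.6 dB

A = 110.133 sabins; S = 370.1 sq m.
ᾱ = 0.2976, so room constant R = A/(1−ᾱ) = 156.795 sq m.
Lp = Lw + 10 log₁₀(4/R) = 101.5 -15.93 = 85.6 dB.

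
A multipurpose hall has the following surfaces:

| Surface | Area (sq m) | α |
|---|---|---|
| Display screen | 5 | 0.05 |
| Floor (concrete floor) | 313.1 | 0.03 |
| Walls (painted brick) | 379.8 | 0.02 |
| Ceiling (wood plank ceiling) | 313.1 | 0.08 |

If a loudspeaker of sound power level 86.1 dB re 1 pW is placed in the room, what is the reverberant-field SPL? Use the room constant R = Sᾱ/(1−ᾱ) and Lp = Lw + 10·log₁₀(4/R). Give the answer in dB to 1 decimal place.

Σ(Sᵢαᵢ) = 5·0.05 + 313.1·0.03 + 379.8·0.02 + 313.1·0.08 = 42.287; total area S = 1011.0 sq m.
ᾱ = 42.287/1011.0 = 0.0418; R = Sᾱ/(1−ᾱ) = 42.287/(1−0.0418) = 44.132 sq m.
Lp = Lw + 10 log₁₀(4/R) = 86.1 -10.43 = 75.7 dB.

75.7 dB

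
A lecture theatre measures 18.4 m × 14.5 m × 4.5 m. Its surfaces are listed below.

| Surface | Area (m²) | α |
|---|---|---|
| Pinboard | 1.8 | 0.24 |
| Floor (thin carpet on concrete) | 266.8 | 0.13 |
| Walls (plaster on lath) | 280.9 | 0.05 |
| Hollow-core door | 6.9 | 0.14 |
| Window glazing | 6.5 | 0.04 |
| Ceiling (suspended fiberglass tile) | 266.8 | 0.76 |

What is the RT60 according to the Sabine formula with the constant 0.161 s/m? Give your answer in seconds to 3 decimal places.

A = Σ Sᵢαᵢ = 1.8·0.24 + 266.8·0.13 + 280.9·0.05 + 6.9·0.14 + 6.5·0.04 + 266.8·0.76 = 253.155 sabins.
Room volume: 1200.6 m³.
Sabine: RT60 = 0.161 × 1200.6 / 253.155 = 0.764 s.

0.764 sec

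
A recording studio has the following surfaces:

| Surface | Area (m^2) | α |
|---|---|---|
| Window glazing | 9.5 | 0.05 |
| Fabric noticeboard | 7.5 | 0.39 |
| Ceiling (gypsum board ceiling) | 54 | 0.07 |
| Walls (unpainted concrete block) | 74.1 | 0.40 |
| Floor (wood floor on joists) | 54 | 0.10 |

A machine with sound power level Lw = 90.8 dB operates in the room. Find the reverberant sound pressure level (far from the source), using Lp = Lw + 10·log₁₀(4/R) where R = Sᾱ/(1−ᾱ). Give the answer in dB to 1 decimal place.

79.5 dB

Σ(Sᵢαᵢ) = 9.5·0.05 + 7.5·0.39 + 54·0.07 + 74.1·0.40 + 54·0.10 = 42.220; total area S = 199.1 m^2.
ᾱ = 42.220/199.1 = 0.2121; R = Sᾱ/(1−ᾱ) = 42.220/(1−0.2121) = 53.585 m^2.
Lp = 90.8 + 10·log₁₀(4/53.585) = 90.8 + (-11.27) = 79.5 dB.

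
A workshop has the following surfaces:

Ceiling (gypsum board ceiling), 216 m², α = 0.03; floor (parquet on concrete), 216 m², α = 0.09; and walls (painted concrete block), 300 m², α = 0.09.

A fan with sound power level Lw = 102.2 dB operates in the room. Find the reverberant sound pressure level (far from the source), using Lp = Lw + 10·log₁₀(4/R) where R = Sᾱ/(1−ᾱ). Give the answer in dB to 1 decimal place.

90.7 dB

A = 52.920 sabins; S = 732.0 m².
ᾱ = 0.0723, so room constant R = A/(1−ᾱ) = 57.044 m².
Lp = 102.2 + 10·log₁₀(4/57.044) = 102.2 + (-11.54) = 90.7 dB.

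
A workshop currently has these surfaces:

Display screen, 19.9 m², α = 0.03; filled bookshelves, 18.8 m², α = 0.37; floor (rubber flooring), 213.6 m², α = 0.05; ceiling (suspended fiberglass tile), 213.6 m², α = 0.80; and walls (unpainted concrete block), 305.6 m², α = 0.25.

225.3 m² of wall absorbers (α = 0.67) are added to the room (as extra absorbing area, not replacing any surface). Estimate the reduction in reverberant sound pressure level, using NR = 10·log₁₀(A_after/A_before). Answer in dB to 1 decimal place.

2.0 dB

Total absorption A_before = 19.9·0.03 + 18.8·0.37 + 213.6·0.05 + 213.6·0.80 + 305.6·0.25
  = 0.597 + 6.956 + 10.680 + 170.880 + 76.400 = 265.513 m² sabins.
Added absorption = 225.3 × 0.67 = 150.951 sabins.
A_after = 265.513 + 150.951 = 416.464 sabins.
NR = 10·log₁₀(416.464/265.513) = 2.0 dB.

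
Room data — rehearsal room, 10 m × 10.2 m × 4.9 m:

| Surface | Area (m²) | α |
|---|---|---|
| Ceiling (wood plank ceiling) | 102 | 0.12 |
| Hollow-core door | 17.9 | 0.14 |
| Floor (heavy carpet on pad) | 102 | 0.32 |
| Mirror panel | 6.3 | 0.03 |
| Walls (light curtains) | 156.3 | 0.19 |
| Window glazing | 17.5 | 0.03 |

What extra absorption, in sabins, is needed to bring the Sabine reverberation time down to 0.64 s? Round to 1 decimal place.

A₁ = Σ Sᵢαᵢ = 102·0.12 + 17.9·0.14 + 102·0.32 + 6.3·0.03 + 156.3·0.19 + 17.5·0.03 = 77.797 sabins.
V = 499.8 m³. Required absorption A₂ = 0.161 × 499.8 / 0.64 = 125.731 sabins.
Additional absorption ΔA = 125.731 − 77.797 = 47.9 sabins.

47.9 sabins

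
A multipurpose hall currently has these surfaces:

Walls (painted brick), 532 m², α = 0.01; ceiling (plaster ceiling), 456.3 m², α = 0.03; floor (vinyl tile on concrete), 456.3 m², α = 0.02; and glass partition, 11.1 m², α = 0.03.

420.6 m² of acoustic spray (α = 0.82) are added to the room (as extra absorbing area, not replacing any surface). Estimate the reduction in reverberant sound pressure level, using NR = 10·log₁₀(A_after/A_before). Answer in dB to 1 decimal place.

A_before = Σ Sᵢαᵢ = 532·0.01 + 456.3·0.03 + 456.3·0.02 + 11.1·0.03 = 28.468 sabins.
Added absorption = 420.6 × 0.82 = 344.892 sabins.
A_after = 28.468 + 344.892 = 373.360 sabins.
Reduction = 10 log₁₀(A_after/A_before) = 10 log₁₀(13.1151) = 11.2 dB.

11.2 dB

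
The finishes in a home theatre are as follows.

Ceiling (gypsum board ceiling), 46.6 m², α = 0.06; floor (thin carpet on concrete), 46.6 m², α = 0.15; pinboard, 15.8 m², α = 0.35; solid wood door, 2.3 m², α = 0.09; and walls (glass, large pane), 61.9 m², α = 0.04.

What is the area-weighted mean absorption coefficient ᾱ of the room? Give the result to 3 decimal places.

0.104

Total surface area S = 173.2 m².
A = 46.6*0.06 + 46.6*0.15 + 15.8*0.35 + 2.3*0.09 + 61.9*0.04 = 17.999 sabins.
ᾱ = A/S = 0.104.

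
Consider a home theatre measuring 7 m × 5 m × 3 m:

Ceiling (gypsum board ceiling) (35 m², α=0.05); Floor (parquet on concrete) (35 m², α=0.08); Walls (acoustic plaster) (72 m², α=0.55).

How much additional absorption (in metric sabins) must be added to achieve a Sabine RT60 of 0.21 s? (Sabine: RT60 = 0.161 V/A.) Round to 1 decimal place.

36.4 sabins

Summing Sᵢαᵢ: 1.750 + 2.800 + 39.600 → A₁ = 44.150 sabins.
Target A₂ = 0.161·105/0.21 = 80.500 sabins (V = 105 m³).
Shortfall: 80.500 − 44.150 = 36.4 sabins.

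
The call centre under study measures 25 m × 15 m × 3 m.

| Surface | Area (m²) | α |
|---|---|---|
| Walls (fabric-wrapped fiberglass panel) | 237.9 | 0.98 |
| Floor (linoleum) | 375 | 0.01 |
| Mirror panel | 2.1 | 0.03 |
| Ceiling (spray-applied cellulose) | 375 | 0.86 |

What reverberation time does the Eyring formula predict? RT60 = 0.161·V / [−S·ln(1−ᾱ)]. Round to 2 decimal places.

0.22 s

Total surface area S = 237.9 + 375 + 2.1 + 375 = 990.0 m².
Absorption A = 237.9×0.98 + 375×0.01 + 2.1×0.03 + 375×0.86 = 559.455 sabins.
Mean coefficient ᾱ = A/S = 0.5651.
Eyring denominator: −S ln(1−ᾱ) = 824.313.
V = 25 × 15 × 3 = 1125 m³.
T = 0.161·V/[−S·ln(1−ᾱ)] = 0.161·1125/824.313 = 0.22 s.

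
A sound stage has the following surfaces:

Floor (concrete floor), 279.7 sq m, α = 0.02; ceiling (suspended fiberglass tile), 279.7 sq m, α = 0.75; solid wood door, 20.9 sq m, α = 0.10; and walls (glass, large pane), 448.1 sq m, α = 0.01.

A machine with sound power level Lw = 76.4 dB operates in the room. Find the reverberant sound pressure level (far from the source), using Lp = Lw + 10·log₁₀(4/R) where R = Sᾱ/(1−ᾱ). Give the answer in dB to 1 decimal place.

Σ(Sᵢαᵢ) = 279.7×0.02 + 279.7×0.75 + 20.9×0.10 + 448.1×0.01 = 221.940; total area S = 1028.4 sq m.
ᾱ = 0.2158, so room constant R = A/(1−ᾱ) = 283.015 sq m.
Lp = Lw + 10 log₁₀(4/R) = 76.4 -18.50 = 57.9 dB.

57.9 dB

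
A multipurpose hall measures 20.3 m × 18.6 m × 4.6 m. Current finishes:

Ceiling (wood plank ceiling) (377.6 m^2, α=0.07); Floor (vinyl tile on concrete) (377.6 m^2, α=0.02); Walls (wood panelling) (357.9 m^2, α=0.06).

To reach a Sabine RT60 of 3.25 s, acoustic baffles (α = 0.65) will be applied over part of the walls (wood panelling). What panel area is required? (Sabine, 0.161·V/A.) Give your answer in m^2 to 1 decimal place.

51.8

Summing Sᵢαᵢ: 26.432 + 7.552 + 21.474 → A₁ = 55.458 sabins.
V = 1736.868 m³. Target absorption A₂ = 0.161 × 1736.868 / 3.25 = 86.042 sabins.
ΔA needed = 86.042 − 55.458 = 30.584 sabins.
Net gain per m^2: Δα = 0.65 − 0.06 = 0.59.
Area = ΔA/Δα = 30.584/0.59 = 51.8 m^2.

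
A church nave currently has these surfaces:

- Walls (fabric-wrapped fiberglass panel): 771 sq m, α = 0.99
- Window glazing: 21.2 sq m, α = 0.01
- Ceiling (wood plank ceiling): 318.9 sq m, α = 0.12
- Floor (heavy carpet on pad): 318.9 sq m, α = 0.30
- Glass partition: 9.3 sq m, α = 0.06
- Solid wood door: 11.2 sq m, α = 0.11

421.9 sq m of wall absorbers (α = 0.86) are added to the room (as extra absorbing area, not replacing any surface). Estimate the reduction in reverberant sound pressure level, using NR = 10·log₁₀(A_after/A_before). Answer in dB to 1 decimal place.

1.5 dB

A_before = Σ Sᵢαᵢ = 771*0.99 + 21.2*0.01 + 318.9*0.12 + 318.9*0.30 + 9.3*0.06 + 11.2*0.11 = 899.230 sabins.
Treatment contributes 421.9·0.86 = 362.834 sabins.
New total A_after = 1262.064 sabins.
Reduction = 10 log₁₀(A_after/A_before) = 10 log₁₀(1.4035) = 1.5 dB.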